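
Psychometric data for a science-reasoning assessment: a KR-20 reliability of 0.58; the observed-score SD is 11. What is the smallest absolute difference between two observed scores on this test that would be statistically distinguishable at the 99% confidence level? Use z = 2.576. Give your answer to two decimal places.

The standard error of measurement is 11.000·√(1 − 0.580) ≈ 11.000·0.648 ≈ 7.129.
SE_diff = SEM · √2 ≈ 7.129 · 1.414 ≈ 10.082
Smallest detectable difference = 2.576·10.082 ≈ 25.970

25.97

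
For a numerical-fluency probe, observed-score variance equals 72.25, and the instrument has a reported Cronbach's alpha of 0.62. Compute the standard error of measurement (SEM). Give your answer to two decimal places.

5.24

σ = 72.25^(1/2) = 8.500
The standard error of measurement is 8.500×√(1 − 0.620) ≈ 8.500×0.616 ≈ 5.240.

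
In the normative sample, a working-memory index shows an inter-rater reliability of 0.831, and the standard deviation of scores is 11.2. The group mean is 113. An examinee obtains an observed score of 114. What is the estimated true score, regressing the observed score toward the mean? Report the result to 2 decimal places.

113.83

T̂ = r·X + (1 − r)·M = 0.8310×114 + 0.1690×113 = 94.7340 + 19.0970 ≈ 113.8310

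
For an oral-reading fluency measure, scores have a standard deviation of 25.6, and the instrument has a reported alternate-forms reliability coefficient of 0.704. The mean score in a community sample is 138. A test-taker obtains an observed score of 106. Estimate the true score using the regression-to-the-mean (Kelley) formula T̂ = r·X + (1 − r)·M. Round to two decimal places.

115.47

T̂ = 0.704(106) + 0.296(138) ≈ 115.472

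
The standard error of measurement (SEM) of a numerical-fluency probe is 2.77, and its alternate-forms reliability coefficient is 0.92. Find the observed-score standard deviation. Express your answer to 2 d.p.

9.79

σ = SEM·(1 − r)^(−1/2) ≈ 2.77·3.536 ≈ 9.793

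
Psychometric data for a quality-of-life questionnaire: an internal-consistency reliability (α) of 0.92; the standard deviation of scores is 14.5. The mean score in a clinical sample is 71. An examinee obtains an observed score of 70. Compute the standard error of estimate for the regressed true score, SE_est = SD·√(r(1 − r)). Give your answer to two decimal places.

3.93

SE_est = 14.50000·√(0.92000·0.08000) ≈ 3.93375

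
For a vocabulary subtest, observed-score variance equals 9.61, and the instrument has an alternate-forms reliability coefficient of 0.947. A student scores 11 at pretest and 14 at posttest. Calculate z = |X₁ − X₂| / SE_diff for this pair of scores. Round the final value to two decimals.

2.97

SD = √9.61 = 3.100
SEM = 3.100 · √(1 − 0.947) = 3.100 · √0.053 ≈ 3.100 · 0.230 ≈ 0.714
Standard error of the difference = 0.714·√2 ≈ 1.009
z = |11 − 14| / 1.009 = 3 / 1.009 ≈ 2.972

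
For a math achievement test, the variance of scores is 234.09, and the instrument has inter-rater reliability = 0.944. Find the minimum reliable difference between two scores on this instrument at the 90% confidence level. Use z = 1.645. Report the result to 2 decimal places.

8.42

σ = 234.09^(1/2) = 15.3000
SEM = 15.3000 * √(1 − 0.9440) = 15.3000 * √0.0560 ≈ 15.3000 * 0.2366 ≈ 3.6206
Standard error of the difference = 3.6206·√2 ≈ 5.1204
Smallest detectable difference = 1.645*5.1204 ≈ 8.4230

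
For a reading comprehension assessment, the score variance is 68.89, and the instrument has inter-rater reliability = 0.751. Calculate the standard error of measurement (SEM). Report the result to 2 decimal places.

4.14

σ = 68.89^(1/2) = 8.3000
The standard error of measurement is 8.3000*√(1 − 0.7510) ≈ 8.3000*0.4990 ≈ 4.1417.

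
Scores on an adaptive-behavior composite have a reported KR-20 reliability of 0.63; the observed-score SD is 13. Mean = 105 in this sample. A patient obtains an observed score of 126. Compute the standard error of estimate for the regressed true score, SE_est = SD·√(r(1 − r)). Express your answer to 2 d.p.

SE_est = SD * √(r(1 − r)) = 13.00000 * √0.23310 ≈ 13.00000 * 0.48280 ≈ 6.27646

6.28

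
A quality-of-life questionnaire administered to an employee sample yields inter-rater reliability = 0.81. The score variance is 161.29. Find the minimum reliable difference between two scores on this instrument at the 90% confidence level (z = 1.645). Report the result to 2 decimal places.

SD = √161.29 = 12.700
The standard error of measurement is 12.700×√(1 − 0.810) ≈ 12.700×0.436 ≈ 5.536.
Standard error of the difference = 5.536·√2 ≈ 7.829
Minimum reliable difference = 1.645 × SE_diff ≈ 1.645 × 7.829 ≈ 12.878

12.88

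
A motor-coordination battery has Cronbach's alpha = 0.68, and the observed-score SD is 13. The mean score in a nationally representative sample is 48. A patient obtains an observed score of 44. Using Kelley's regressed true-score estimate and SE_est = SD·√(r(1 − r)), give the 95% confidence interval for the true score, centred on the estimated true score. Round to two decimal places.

[33.39, 57.17]

T̂ = 0.6800(44) + 0.3200(48) ≃ 45.2800
SE_est = SD * √(r(1 − r)) = 13.0000 * √0.2176 ≃ 13.0000 * 0.4665 ≃ 6.0642
CI = 45.2800 ± 1.96 * 6.0642 → [33.3942, 57.1658]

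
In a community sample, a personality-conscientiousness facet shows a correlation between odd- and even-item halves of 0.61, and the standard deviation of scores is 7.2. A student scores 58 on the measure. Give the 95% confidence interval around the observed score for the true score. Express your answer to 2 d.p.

[51.05, 64.95]

Spearman-Brown: r = 2(0.61) / (1 + 0.61) = 1.220 / 1.610 ≈ 0.758
SEM = 7.200*√(1 − 0.758) ≈ 3.544
Margin = 1.96 * 3.544 ≈ 6.946
CI = 58 ± 6.946 → [51.054, 64.946]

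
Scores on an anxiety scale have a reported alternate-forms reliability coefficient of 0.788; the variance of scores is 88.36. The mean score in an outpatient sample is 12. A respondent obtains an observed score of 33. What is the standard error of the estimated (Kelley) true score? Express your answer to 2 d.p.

SD = √88.36 ≈ 9.400
SE_est = SD × √(r(1 − r)) = 9.400 × √0.167 ≈ 9.400 × 0.409 ≈ 3.842

3.84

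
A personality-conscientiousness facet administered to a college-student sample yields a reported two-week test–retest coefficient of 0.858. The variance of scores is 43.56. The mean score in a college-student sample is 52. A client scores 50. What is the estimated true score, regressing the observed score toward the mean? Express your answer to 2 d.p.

50.28

Estimated true score = 0.858*50 + (1 − 0.858)*52 ≈ 50.284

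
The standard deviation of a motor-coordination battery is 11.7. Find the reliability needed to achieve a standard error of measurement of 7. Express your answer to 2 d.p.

r = 1 − (SEM / SD)² = 1 − (7.0000 / 11.7)² ≈ 1 − 0.3580 ≈ 0.6420

0.64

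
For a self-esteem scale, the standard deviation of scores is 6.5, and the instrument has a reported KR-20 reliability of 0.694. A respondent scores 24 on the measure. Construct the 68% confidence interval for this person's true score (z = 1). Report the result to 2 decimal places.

[20.40, 27.60]

SEM = 6.500 · √(1 − 0.694) = 6.500 · √0.306 ≈ 6.500 · 0.553 ≈ 3.596
1 · SEM ≈ 3.596
68% CI: 24 ± 3.596 = [20.404, 27.596]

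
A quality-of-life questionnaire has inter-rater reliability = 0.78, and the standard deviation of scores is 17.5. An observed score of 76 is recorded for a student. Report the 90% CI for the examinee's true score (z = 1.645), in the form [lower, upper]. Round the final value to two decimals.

[62.50, 89.50]

SEM = 17.500 * √(1 − 0.780) = 17.500 * √0.220 ≈ 17.500 * 0.469 ≈ 8.208
Half-width = 1.645*8.208 ≈ 13.503
90% CI: 76 ± 13.503 = [62.497, 89.503]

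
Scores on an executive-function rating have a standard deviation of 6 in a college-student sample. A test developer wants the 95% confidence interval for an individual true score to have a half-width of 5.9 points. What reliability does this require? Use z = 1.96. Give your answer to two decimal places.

Required SEM = 5.9 / 1.96 ≈ 3.01020
r = 1 − (SEM / SD)² = 1 − (3.01020 / 6)² ≈ 1 − 0.25170 ≈ 0.74830

0.75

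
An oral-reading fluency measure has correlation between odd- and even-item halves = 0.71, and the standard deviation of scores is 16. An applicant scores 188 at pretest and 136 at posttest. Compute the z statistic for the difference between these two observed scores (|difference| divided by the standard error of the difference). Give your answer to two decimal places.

5.58

Full-length reliability (Spearman-Brown) = 2(0.71)/(1+0.71) ≈ 0.8304
The standard error of measurement is 16.0000·√(1 − 0.8304) ≈ 16.0000·0.4118 ≈ 6.5890.
Standard error of the difference = 6.5890·√2 ≈ 9.3183
z = 52 / 9.3183 ≈ 5.5804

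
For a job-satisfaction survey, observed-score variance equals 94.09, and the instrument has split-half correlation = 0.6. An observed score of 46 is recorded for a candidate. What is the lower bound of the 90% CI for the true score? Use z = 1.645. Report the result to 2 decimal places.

SD = √94.09 ≃ 9.7000
Spearman-Brown: r = 2(0.6) / (1 + 0.6) = 1.2000 / 1.6000 ≃ 0.7500
SEM = 9.7000*√(1 − 0.7500) ≃ 4.8500
Margin = 1.645 * 4.8500 ≃ 7.9783
Lower bound: 46 − 7.9783 = 38.0217

38.02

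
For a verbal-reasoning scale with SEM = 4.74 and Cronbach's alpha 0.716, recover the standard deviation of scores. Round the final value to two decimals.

σ = SEM·(1 − r)^(−1/2) ≈ 4.74·1.876 ≈ 8.894

8.89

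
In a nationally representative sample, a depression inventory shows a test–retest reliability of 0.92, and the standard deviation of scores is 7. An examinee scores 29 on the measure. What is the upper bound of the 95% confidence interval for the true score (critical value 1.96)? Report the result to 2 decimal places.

32.88

SEM = 7.000*√(1 − 0.920) ≈ 1.980
Margin = 1.96 * 1.980 ≈ 3.881
Upper bound: 29 + 3.881 = 32.881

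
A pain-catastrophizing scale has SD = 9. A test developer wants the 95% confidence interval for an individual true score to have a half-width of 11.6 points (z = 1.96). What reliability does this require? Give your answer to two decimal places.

0.57

SEM needed = half-width / z = 11.6/1.96 ≈ 5.918
r = 1 − (5.918/9)² ≈ 1 − 0.432 ≈ 0.568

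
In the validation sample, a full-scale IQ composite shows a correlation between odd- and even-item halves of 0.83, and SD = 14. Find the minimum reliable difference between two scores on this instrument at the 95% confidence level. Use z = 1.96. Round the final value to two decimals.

Spearman-Brown: r = 2(0.83) / (1 + 0.83) = 1.6600 / 1.8300 ≈ 0.9071
The standard error of measurement is 14.0000·√(1 − 0.9071) ≈ 14.0000·0.3048 ≈ 4.2670.
SE_diff = √2 · SEM ≈ 6.0345
Minimum reliable difference = 1.96 · SE_diff ≈ 1.96 · 6.0345 ≈ 11.8276

11.83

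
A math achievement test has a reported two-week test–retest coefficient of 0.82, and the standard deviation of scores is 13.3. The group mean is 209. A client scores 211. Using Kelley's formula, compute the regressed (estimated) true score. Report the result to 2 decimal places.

T̂ = 0.820(211) + 0.180(209) ≈ 210.640

210.64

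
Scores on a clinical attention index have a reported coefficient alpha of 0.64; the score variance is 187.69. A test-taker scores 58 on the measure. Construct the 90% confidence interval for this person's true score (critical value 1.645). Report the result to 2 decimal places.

SD = √187.69 = 13.7000
SEM = 13.7000 · √(1 − 0.6400) = 13.7000 · √0.3600 ≈ 13.7000 · 0.6000 ≈ 8.2200
1.645 · SEM ≈ 13.5219
CI = 58 ± 13.5219 → [44.4781, 71.5219]

[44.48, 71.52]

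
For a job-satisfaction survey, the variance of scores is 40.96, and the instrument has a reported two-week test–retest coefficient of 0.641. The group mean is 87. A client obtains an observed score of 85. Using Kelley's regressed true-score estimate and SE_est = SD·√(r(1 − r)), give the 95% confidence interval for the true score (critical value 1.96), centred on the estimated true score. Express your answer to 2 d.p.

[79.70, 91.74]

SD = √40.96 = 6.40000
Estimated true score = 0.64100*85 + (1 − 0.64100)*87 ≈ 85.71800
SE_est = SD * √(r(1 − r)) = 6.40000 * √0.23012 ≈ 6.40000 * 0.47971 ≈ 3.07013
95% CI: 85.71800 ± 6.01745 ≈ (79.70055, 91.73545)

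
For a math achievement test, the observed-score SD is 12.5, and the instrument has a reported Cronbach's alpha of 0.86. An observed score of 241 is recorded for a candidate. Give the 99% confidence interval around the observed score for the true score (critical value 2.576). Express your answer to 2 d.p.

The standard error of measurement is 12.500*√(1 − 0.860) ≈ 12.500*0.374 ≈ 4.677.
Half-width = 2.576*4.677 ≈ 12.048
Interval: (228.952, 253.048)

[228.95, 253.05]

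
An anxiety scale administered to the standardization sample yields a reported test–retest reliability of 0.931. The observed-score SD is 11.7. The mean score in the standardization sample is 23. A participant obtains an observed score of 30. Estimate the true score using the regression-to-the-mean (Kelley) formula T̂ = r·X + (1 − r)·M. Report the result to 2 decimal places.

T̂ = 0.9310(30) + 0.0690(23) ≈ 29.5170

29.52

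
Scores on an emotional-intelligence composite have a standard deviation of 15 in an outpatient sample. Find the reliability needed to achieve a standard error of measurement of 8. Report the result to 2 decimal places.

0.72

r = 1 − (SEM / SD)² = 1 − (8.00000 / 15)² ≈ 1 − 0.28444 ≈ 0.71556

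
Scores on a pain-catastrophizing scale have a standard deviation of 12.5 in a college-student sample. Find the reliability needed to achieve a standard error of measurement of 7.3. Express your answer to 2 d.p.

0.66

r = 1 − (7.3000/12.5)² ≈ 1 − 0.3411 ≈ 0.6589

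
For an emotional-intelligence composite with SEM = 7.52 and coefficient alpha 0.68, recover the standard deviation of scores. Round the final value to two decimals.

σ = SEM·(1 − r)^(−1/2) ≈ 7.52·1.768 ≈ 13.294

13.29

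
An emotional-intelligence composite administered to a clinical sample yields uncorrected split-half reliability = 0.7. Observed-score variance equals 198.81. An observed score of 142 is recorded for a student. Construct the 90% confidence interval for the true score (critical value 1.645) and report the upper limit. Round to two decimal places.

σ = 198.81^(1/2) = 14.1000
Full-length reliability (Spearman-Brown) = 2(0.7)/(1+0.7) ≃ 0.8235
SEM = 14.1000 · √(1 − 0.8235) = 14.1000 · √0.1765 ≃ 14.1000 · 0.4201 ≃ 5.9232
Margin = 1.645 · 5.9232 ≃ 9.7436
Upper bound: 142 + 9.7436 = 151.7436

151.74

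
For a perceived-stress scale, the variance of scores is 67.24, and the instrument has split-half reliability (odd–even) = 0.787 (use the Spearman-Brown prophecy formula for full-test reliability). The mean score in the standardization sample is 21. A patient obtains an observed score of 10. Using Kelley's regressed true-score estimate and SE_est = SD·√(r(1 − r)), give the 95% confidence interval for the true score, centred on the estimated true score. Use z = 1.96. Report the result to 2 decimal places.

[6.10, 16.52]

σ = 67.24^(1/2) = 8.200
Spearman-Brown: r = 2(0.787) / (1 + 0.787) = 1.574 / 1.787 ≈ 0.881
Estimated true score = 0.881·10 + (1 − 0.881)·21 ≈ 11.311
SE_est = 8.200·√(0.881·0.119) ≈ 2.657
CI = 11.311 ± 1.96 · 2.657 → [6.104, 16.519]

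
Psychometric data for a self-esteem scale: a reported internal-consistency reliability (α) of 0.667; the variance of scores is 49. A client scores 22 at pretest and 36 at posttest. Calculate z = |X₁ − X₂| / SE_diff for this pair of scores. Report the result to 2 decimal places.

SD = √49 ≃ 7.000
SEM = 7.000·√(1 − 0.667) ≃ 4.039
Standard error of the difference = 4.039·√2 ≃ 5.713
z = |22 − 36| / 5.713 = 14 / 5.713 ≃ 2.451

2.45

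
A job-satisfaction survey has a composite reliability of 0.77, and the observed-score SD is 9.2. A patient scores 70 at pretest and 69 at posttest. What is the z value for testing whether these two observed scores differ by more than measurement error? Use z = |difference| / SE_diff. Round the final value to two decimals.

The standard error of measurement is 9.2000·√(1 − 0.7700) ≈ 9.2000·0.4796 ≈ 4.4122.
SE_diff = SEM · √2 ≈ 4.4122 · 1.4142 ≈ 6.2397
z = |70 − 69| / 6.2397 = 1 / 6.2397 ≈ 0.1603

0.16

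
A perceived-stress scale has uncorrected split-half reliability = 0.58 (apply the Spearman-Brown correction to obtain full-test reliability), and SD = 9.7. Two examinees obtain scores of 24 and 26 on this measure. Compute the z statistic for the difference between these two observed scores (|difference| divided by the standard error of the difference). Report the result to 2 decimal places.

r_full = 2·0.58 / (1 + 0.58) ≃ 0.734
SEM = 9.700*√(1 − 0.734) ≃ 5.001
SE_diff = SEM * √2 ≃ 5.001 * 1.414 ≃ 7.073
z = 2 / 7.073 ≃ 0.283

0.28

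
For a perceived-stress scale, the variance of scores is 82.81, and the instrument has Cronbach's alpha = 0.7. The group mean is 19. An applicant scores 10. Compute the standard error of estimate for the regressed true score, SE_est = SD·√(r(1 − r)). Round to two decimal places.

4.17

SD = √82.81 = 9.1000
SE_est = SD · √(r(1 − r)) = 9.1000 · √0.2100 ≈ 9.1000 · 0.4583 ≈ 4.1701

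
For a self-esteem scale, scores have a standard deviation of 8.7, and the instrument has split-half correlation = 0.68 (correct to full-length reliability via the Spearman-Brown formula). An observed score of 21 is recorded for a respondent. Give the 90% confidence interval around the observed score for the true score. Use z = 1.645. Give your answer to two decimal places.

[14.75, 27.25]

Spearman-Brown: r = 2(0.68) / (1 + 0.68) = 1.360 / 1.680 ≈ 0.810
SEM = 8.700 × √(1 − 0.810) = 8.700 × √0.190 ≈ 8.700 × 0.436 ≈ 3.797
Margin = 1.645 × 3.797 ≈ 6.246
Interval: (14.754, 27.246)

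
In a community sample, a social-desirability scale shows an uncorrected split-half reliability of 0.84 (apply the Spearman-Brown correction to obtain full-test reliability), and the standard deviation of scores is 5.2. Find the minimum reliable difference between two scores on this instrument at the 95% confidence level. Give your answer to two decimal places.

r_full = 2·0.84 / (1 + 0.84) ≈ 0.91304
SEM = 5.20000 * √(1 − 0.91304) = 5.20000 * √0.08696 ≈ 5.20000 * 0.29488 ≈ 1.53340
Standard error of the difference = 1.53340·√2 ≈ 2.16855
Smallest detectable difference = 1.96*2.16855 ≈ 4.25036

4.25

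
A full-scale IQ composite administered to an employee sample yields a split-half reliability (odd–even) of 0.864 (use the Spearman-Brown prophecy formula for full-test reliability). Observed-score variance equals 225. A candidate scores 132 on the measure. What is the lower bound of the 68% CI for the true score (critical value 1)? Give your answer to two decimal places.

SD = √225 = 15.0000
Spearman-Brown: r = 2(0.864) / (1 + 0.864) = 1.7280 / 1.8640 ≃ 0.9270
The standard error of measurement is 15.0000*√(1 − 0.9270) ≃ 15.0000*0.2701 ≃ 4.0517.
Margin = 1 * 4.0517 ≃ 4.0517
Lower bound: 132 − 4.0517 = 127.9483

127.95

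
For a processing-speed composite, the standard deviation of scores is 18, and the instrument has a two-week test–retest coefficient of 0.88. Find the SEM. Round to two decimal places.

SEM = 18.000·√(1 − 0.880) ≃ 6.235

6.24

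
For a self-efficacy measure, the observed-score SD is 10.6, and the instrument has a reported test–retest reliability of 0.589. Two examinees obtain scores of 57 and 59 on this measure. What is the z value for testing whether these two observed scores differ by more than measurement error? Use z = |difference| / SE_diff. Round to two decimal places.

0.21

SEM = 10.6000·√(1 − 0.5890) ≃ 6.7956
SE_diff = √2 · SEM ≃ 9.6104
z = |57 − 59| / 9.6104 = 2 / 9.6104 ≃ 0.2081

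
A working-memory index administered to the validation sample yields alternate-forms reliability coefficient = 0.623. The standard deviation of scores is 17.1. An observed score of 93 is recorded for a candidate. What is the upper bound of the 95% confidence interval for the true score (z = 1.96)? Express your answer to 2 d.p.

113.58

SEM = 17.1000×√(1 − 0.6230) ≃ 10.4995
Half-width = 1.96×10.4995 ≃ 20.5789
Upper bound: 93 + 20.5789 = 113.5789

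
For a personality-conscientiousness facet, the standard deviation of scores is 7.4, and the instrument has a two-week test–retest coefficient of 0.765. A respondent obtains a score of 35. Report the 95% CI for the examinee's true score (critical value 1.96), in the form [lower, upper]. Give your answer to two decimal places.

SEM = 7.4000 × √(1 − 0.7650) = 7.4000 × √0.2350 ≈ 7.4000 × 0.4848 ≈ 3.5873
1.96 × SEM ≈ 7.0311
Interval: (27.9689, 42.0311)

[27.97, 42.03]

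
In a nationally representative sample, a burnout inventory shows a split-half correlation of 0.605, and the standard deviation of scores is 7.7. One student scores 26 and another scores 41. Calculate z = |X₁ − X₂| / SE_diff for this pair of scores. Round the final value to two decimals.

Full-length reliability (Spearman-Brown) = 2(0.605)/(1+0.605) ≈ 0.754
SEM = 7.700*√(1 − 0.754) ≈ 3.820
SE_diff = √2 * SEM ≈ 5.402
z = 15 / 5.402 ≈ 2.777

2.78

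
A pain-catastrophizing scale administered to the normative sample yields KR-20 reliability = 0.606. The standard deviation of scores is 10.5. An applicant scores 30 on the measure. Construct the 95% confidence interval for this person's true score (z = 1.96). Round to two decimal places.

SEM = 10.50000 · √(1 − 0.60600) = 10.50000 · √0.39400 ≈ 10.50000 · 0.62769 ≈ 6.59079
1.96 · SEM ≈ 12.91795
CI = 30 ± 12.91795 → [17.08205, 42.91795]

[17.08, 42.92]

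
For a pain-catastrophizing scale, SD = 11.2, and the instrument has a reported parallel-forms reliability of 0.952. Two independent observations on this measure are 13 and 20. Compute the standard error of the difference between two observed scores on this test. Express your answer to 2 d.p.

SEM = 11.200×√(1 − 0.952) ≈ 2.454
SE_diff = SEM × √2 ≈ 2.454 × 1.414 ≈ 3.470

3.47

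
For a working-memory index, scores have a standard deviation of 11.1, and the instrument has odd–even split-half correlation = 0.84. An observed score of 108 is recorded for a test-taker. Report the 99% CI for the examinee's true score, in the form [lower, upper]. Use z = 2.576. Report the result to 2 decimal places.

r_full = 2·0.84 / (1 + 0.84) ≈ 0.9130
The standard error of measurement is 11.1000·√(1 − 0.9130) ≈ 11.1000·0.2949 ≈ 3.2732.
Margin = 2.576 · 3.2732 ≈ 8.4318
CI = 108 ± 8.4318 → [99.5682, 116.4318]

[99.57, 116.43]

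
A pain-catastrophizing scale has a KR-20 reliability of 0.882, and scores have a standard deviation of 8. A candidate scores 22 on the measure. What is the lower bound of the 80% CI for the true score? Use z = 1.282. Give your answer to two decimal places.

18.48

SEM = 8.0000*√(1 − 0.8820) ≃ 2.7481
Margin = 1.282 * 2.7481 ≃ 3.5231
Lower bound: 22 − 3.5231 = 18.4769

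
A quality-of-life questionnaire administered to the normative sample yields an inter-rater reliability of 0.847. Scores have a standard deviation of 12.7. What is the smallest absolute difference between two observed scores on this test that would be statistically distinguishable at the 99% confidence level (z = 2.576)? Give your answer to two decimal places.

18.10

SEM = 12.7000 × √(1 − 0.8470) = 12.7000 × √0.1530 ≈ 12.7000 × 0.3912 ≈ 4.9676
Standard error of the difference = 4.9676·√2 ≈ 7.0253
Smallest detectable difference = 2.576×7.0253 ≈ 18.0972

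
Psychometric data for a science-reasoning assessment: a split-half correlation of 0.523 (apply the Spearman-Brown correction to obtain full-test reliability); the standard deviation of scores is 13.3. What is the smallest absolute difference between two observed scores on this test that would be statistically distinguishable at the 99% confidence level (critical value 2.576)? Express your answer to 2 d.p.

27.12

Spearman-Brown: r = 2(0.523) / (1 + 0.523) = 1.046 / 1.523 ≈ 0.687
SEM = 13.300 × √(1 − 0.687) = 13.300 × √0.313 ≈ 13.300 × 0.560 ≈ 7.443
SE_diff = SEM × √2 ≈ 7.443 × 1.414 ≈ 10.526
Smallest detectable difference = 2.576×10.526 ≈ 27.116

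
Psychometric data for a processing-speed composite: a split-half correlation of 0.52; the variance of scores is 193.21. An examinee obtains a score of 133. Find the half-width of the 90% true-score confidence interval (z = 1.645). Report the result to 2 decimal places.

σ = 193.21^(1/2) = 13.9000
r_full = 2·0.52 / (1 + 0.52) ≈ 0.6842
SEM = 13.9000 · √(1 − 0.6842) = 13.9000 · √0.3158 ≈ 13.9000 · 0.5620 ≈ 7.8111
Margin = 1.645 · 7.8111 ≈ 12.8493

12.85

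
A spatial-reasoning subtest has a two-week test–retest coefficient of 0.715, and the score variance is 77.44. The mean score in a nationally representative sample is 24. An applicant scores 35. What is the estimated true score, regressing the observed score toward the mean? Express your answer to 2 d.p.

31.87

T̂ = r·X + (1 − r)·M = 0.7150*35 + 0.2850*24 = 25.0250 + 6.8400 ≈ 31.8650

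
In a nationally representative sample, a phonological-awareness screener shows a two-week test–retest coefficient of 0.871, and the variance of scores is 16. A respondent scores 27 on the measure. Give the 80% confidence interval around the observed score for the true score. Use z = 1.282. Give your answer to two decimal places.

SD = √16 ≃ 4.0000
SEM = 4.0000*√(1 − 0.8710) ≃ 1.4367
1.282 * SEM ≃ 1.8418
Interval: (25.1582, 28.8418)

[25.16, 28.84]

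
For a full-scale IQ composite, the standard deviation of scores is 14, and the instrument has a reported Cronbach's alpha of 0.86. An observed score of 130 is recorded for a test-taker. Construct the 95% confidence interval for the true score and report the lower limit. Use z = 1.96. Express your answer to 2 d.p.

119.73

SEM = 14.000 · √(1 − 0.860) = 14.000 · √0.140 ≃ 14.000 · 0.374 ≃ 5.238
1.96 · SEM ≃ 10.267
Lower limit = 130 − 10.267 ≃ 119.733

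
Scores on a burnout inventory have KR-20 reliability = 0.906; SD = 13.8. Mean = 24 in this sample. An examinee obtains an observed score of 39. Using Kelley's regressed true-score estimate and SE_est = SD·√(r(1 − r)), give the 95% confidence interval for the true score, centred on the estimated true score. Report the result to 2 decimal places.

[29.70, 45.48]

T̂ = 0.906(39) + 0.094(24) ≈ 37.590
SE_est = SD × √(r(1 − r)) = 13.800 × √0.085 ≈ 13.800 × 0.292 ≈ 4.027
95% CI: 37.590 ± 7.893 ≈ (29.697, 45.483)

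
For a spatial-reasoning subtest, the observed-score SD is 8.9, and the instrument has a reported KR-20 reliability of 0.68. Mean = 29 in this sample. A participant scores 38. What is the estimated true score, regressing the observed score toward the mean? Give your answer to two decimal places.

35.12

T̂ = 0.680(38) + 0.320(29) ≈ 35.120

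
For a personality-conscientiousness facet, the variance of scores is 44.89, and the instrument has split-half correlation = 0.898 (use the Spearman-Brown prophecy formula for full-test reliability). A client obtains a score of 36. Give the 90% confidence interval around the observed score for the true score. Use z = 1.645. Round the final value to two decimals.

σ = 44.89^(1/2) = 6.70000
Full-length reliability (Spearman-Brown) = 2(0.898)/(1+0.898) ≈ 0.94626
The standard error of measurement is 6.70000*√(1 − 0.94626) ≈ 6.70000*0.23182 ≈ 1.55320.
1.645 * SEM ≈ 2.55501
90% CI: 36 ± 2.55501 = [33.44499, 38.55501]

[33.44, 38.56]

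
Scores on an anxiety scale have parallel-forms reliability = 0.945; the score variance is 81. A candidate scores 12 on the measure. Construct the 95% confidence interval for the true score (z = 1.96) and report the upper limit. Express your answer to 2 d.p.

16.14

σ = 81^(1/2) = 9.0000
SEM = 9.0000×√(1 − 0.9450) ≃ 2.1107
Half-width = 1.96×2.1107 ≃ 4.1369
Upper limit = 12 + 4.1369 ≃ 16.1369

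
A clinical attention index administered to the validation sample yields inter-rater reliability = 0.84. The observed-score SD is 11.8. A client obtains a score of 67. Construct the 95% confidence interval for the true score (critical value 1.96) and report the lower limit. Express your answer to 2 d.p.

SEM = 11.800 · √(1 − 0.840) = 11.800 · √0.160 ≈ 11.800 · 0.400 ≈ 4.720
Margin = 1.96 · 4.720 ≈ 9.251
Lower bound: 67 − 9.251 = 57.749

57.75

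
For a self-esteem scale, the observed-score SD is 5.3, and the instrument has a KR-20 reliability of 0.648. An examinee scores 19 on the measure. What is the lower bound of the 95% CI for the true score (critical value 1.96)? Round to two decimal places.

SEM = 5.300 * √(1 − 0.648) = 5.300 * √0.352 ≃ 5.300 * 0.593 ≃ 3.144
1.96 * SEM ≃ 6.163
Lower bound: 19 − 6.163 = 12.837

12.84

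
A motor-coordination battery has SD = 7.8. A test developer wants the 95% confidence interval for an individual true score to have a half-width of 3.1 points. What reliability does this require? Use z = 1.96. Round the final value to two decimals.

SEM needed = half-width / z = 3.1/1.96 ≈ 1.582
Required reliability = 1 − (SEM/SD)² = 1 − 0.041 ≈ 0.959

0.96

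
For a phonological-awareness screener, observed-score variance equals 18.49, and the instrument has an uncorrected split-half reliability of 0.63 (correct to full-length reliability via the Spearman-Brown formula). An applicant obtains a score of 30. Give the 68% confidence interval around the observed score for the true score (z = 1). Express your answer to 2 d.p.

[27.95, 32.05]

σ = 18.49^(1/2) = 4.3000
r_full = 2·0.63 / (1 + 0.63) ≈ 0.7730
SEM = 4.3000 · √(1 − 0.7730) = 4.3000 · √0.2270 ≈ 4.3000 · 0.4764 ≈ 2.0487
1 · SEM ≈ 2.0487
Interval: (27.9513, 32.0487)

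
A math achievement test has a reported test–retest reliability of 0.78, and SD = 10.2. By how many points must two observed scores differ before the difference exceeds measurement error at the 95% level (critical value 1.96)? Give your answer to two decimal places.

13.26

The standard error of measurement is 10.200×√(1 − 0.780) ≈ 10.200×0.469 ≈ 4.784.
SE_diff = SEM × √2 ≈ 4.784 × 1.414 ≈ 6.766
Smallest detectable difference = 1.96×6.766 ≈ 13.261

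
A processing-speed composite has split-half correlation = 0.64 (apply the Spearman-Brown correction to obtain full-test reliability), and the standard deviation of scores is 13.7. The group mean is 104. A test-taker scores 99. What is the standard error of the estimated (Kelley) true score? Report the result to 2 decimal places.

5.67

r_full = 2·0.64 / (1 + 0.64) ≈ 0.780
SE_est = SD · √(r(1 − r)) = 13.700 · √0.171 ≈ 13.700 · 0.414 ≈ 5.671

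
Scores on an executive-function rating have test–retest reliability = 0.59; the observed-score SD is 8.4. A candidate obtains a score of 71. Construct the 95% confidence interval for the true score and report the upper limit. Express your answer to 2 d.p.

SEM = 8.400 * √(1 − 0.590) = 8.400 * √0.410 ≈ 8.400 * 0.640 ≈ 5.379
1.96 * SEM ≈ 10.542
Upper limit = 71 + 10.542 ≈ 81.542

81.54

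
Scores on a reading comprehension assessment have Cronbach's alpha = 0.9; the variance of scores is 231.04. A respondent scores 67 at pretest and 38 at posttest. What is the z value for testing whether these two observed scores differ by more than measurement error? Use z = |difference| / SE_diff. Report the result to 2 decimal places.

4.27

SD = √231.04 ≃ 15.2000
SEM = 15.2000 * √(1 − 0.9000) = 15.2000 * √0.1000 ≃ 15.2000 * 0.3162 ≃ 4.8067
SE_diff = √2 * SEM ≃ 6.7976
z = 29 / 6.7976 ≃ 4.2662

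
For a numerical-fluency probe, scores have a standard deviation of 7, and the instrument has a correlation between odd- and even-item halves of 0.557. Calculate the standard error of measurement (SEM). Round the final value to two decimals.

3.73

r_full = 2·0.557 / (1 + 0.557) ≈ 0.7155
SEM = 7.0000 * √(1 − 0.7155) = 7.0000 * √0.2845 ≈ 7.0000 * 0.5334 ≈ 3.7338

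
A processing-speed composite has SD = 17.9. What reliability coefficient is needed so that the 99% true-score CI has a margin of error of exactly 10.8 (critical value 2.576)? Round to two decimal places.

SEM needed = half-width / z = 10.8/2.576 ≈ 4.193
Required reliability = 1 − (SEM/SD)² = 1 − 0.055 ≈ 0.945

0.95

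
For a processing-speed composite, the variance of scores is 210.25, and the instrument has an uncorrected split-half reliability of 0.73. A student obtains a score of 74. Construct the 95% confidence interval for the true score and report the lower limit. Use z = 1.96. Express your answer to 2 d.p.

SD = √210.25 = 14.500
Spearman-Brown: r = 2(0.73) / (1 + 0.73) = 1.460 / 1.730 ≈ 0.844
SEM = 14.500×√(1 − 0.844) ≈ 5.728
Margin = 1.96 × 5.728 ≈ 11.227
Lower limit = 74 − 11.227 ≈ 62.773

62.77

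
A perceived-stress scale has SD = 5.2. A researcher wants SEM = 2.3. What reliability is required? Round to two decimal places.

0.80

r = 1 − (2.30000/5.2)² ≈ 1 − 0.19564 ≈ 0.80436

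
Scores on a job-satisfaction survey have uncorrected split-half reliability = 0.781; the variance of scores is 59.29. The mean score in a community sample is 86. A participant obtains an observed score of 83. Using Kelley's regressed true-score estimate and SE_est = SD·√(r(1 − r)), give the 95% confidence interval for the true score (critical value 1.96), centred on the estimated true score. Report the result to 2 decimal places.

SD = √59.29 ≈ 7.7000
r_full = 2·0.781 / (1 + 0.781) ≈ 0.8770
Estimated true score = 0.8770·83 + (1 − 0.8770)·86 ≈ 83.3689
SE_est = SD · √(r(1 − r)) = 7.7000 · √0.1078 ≈ 7.7000 · 0.3284 ≈ 2.5287
CI = 83.3689 ± 1.96 · 2.5287 → [78.4127, 88.3251]

[78.41, 88.33]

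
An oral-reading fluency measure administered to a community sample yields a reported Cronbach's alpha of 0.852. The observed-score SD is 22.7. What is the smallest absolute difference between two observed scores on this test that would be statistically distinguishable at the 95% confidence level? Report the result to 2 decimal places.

24.21

The standard error of measurement is 22.70000*√(1 − 0.85200) ≈ 22.70000*0.38471 ≈ 8.73286.
SE_diff = √2 * SEM ≈ 12.35014
Smallest detectable difference = 1.96*12.35014 ≈ 24.20627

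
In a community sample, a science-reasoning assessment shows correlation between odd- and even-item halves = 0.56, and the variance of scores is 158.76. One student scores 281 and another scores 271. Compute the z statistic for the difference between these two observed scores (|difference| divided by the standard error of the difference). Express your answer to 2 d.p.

1.06

σ = 158.76^(1/2) = 12.6000
Full-length reliability (Spearman-Brown) = 2(0.56)/(1+0.56) ≈ 0.7179
SEM = 12.6000·√(1 − 0.7179) ≈ 6.6917
SE_diff = SEM · √2 ≈ 6.6917 · 1.4142 ≈ 9.4635
z = 10 / 9.4635 ≈ 1.0567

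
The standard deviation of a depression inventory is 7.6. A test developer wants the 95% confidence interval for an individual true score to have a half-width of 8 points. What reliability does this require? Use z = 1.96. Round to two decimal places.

SEM needed = half-width / z = 8/1.96 ≈ 4.08163
r = 1 − (4.08163/7.6)² ≈ 1 − 0.28843 ≈ 0.71157

0.71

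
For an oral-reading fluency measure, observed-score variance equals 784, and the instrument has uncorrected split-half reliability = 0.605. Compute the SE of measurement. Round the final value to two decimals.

SD = √784 = 28.0000
r_full = 2·0.605 / (1 + 0.605) ≈ 0.7539
The standard error of measurement is 28.0000·√(1 − 0.7539) ≈ 28.0000·0.4961 ≈ 13.8905.

13.89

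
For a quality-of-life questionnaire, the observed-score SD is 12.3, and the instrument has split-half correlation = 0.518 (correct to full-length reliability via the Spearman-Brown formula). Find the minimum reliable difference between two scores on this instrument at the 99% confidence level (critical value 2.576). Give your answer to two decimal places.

Full-length reliability (Spearman-Brown) = 2(0.518)/(1+0.518) ≈ 0.6825
SEM = 12.3000 * √(1 − 0.6825) = 12.3000 * √0.3175 ≈ 12.3000 * 0.5635 ≈ 6.9309
Standard error of the difference = 6.9309·√2 ≈ 9.8018
Smallest detectable difference = 2.576*9.8018 ≈ 25.2495

25.25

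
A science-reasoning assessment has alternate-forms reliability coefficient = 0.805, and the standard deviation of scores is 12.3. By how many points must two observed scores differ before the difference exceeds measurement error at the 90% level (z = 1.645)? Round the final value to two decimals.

12.64

SEM = 12.3000×√(1 − 0.8050) ≈ 5.4315
SE_diff = SEM × √2 ≈ 5.4315 × 1.4142 ≈ 7.6813
Minimum reliable difference = 1.645 × SE_diff ≈ 1.645 × 7.6813 ≈ 12.6358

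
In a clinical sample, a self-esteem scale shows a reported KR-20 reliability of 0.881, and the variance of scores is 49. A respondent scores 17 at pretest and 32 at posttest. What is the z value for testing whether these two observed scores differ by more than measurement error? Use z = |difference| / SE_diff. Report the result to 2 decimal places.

SD = √49 ≈ 7.0000
SEM = 7.0000 · √(1 − 0.8810) = 7.0000 · √0.1190 ≈ 7.0000 · 0.3450 ≈ 2.4147
Standard error of the difference = 2.4147·√2 ≈ 3.4150
z = |17 − 32| / 3.4150 = 15 / 3.4150 ≈ 4.3924

4.39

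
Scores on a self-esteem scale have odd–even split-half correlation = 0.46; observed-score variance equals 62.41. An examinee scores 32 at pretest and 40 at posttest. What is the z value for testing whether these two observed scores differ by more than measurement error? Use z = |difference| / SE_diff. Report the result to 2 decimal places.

1.18

σ = 62.41^(1/2) = 7.900
Spearman-Brown: r = 2(0.46) / (1 + 0.46) = 0.920 / 1.460 ≃ 0.630
SEM = 7.900 × √(1 − 0.630) = 7.900 × √0.370 ≃ 7.900 × 0.608 ≃ 4.804
SE_diff = √2 × SEM ≃ 6.795
z = |32 − 40| / 6.795 = 8 / 6.795 ≃ 1.177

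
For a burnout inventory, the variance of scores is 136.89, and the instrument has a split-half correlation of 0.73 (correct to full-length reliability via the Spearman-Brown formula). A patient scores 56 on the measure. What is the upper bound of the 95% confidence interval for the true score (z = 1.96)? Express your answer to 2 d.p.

65.06

SD = √136.89 ≃ 11.7000
Full-length reliability (Spearman-Brown) = 2(0.73)/(1+0.73) ≃ 0.8439
SEM = 11.7000 × √(1 − 0.8439) = 11.7000 × √0.1561 ≃ 11.7000 × 0.3951 ≃ 4.6222
Half-width = 1.96×4.6222 ≃ 9.0594
Upper bound: 56 + 9.0594 = 65.0594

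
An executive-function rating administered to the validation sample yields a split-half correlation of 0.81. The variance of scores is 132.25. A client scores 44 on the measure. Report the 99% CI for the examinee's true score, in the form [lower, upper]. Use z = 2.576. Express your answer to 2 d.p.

[34.40, 53.60]

SD = √132.25 ≈ 11.500
Full-length reliability (Spearman-Brown) = 2(0.81)/(1+0.81) ≈ 0.895
SEM = 11.500 × √(1 − 0.895) = 11.500 × √0.105 ≈ 11.500 × 0.324 ≈ 3.726
Margin = 2.576 × 3.726 ≈ 9.598
Interval: (34.402, 53.598)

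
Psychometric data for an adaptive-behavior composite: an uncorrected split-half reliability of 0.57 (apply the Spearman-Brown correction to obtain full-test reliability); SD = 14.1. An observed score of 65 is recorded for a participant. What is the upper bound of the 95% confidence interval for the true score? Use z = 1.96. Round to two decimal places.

79.46

r_full = 2·0.57 / (1 + 0.57) ≈ 0.726
SEM = 14.100 × √(1 − 0.726) = 14.100 × √0.274 ≈ 14.100 × 0.523 ≈ 7.379
Margin = 1.96 × 7.379 ≈ 14.463
Upper limit = 65 + 14.463 ≈ 79.463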